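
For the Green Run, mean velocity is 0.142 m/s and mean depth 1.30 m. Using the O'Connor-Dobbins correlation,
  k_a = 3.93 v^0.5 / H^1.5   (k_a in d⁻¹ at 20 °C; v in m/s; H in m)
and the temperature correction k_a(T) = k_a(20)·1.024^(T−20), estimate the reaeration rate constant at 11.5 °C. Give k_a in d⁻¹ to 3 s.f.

k_a(20) = 3.93 × 0.142^0.5 / 1.30^1.5 = 3.93 × 0.3768 / 1.482 = 0.9991 d⁻¹.
k_a(11.5) = 0.9991 × 1.024^(11.5−20) = 0.9991 × 0.8174 = 0.8167 d⁻¹.

k_a ≈ 0.817 d⁻¹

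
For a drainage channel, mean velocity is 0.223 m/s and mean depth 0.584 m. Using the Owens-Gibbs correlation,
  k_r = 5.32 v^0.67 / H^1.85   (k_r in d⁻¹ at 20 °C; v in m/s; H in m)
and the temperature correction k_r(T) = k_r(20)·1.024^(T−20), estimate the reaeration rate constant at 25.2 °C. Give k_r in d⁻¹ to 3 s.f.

k_r ≈ 5.96 d⁻¹

k_r(20) = 5.32 × 0.223^0.67 / 0.584^1.85 = 5.32 × 0.3659 / 0.3697 = 5.265 d⁻¹.
k_r(25.2) = 5.265 × 1.024^(25.2−20) = 5.265 × 1.131 = 5.956 d⁻¹.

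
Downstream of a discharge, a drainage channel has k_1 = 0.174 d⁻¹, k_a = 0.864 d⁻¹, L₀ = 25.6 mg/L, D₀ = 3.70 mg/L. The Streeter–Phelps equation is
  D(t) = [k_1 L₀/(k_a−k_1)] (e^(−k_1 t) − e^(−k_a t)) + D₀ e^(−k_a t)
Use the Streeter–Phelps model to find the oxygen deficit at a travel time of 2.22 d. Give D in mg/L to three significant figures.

D ≈ 3.98 mg/L

k_1 L₀/(k_a−k_1) = 0.174×25.6/(0.864−0.174) = 4.454/0.6900 = 6.456 mg/L.
e^(−k_1 t) = e^(−0.174×2.220) = 0.6796; e^(−k_a t) = e^(−0.864×2.220) = 0.1469.
D = 6.456 × (0.6796 − 0.1469) + 3.70 × 0.1469 = 3.439 + 0.5435 = 3.982 mg/L.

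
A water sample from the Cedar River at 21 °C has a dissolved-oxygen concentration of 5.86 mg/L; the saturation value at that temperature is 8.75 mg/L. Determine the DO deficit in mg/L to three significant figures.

D ≈ 2.89 mg/L

D = C_s − C = 8.75 − 5.86 = 2.89 mg/L.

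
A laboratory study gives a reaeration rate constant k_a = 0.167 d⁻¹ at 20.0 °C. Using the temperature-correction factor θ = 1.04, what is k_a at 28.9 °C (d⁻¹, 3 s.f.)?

k_a(T₂) = k_a(T₁) · θ^(T₂−T₁) = 0.167 × 1.04^(28.9−20.0)
= 0.167 × 1.04^8.90 = 0.167 × 1.418 = 0.2368 d⁻¹.

k_a ≈ 0.237 d⁻¹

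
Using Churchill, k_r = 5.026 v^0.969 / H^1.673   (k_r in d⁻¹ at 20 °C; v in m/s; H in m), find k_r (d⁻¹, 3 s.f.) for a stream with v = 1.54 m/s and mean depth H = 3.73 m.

k_r ≈ 0.844 d⁻¹

k_r = 5.026 × 1.54^0.969 / 3.73^1.673 = 5.026 × 1.520 / 9.046 = 0.8442 d⁻¹.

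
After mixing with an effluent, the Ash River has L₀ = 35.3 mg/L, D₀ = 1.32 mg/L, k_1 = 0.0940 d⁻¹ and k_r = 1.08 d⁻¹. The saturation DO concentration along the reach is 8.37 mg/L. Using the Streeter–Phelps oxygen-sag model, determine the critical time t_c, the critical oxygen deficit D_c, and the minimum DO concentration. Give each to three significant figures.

At the critical point dD/dt = 0, so k_1 L₀ e^(−k_1 t) = k_r D. Substituting D(t) from the Streeter–Phelps equation and solving for t gives
t_c = ln[(k_r/k_1)(1 − D₀(k_r−k_1)/(k_1 L₀))] / (k_r−k_1).
Here k_r−k_1 = 0.9860 d⁻¹ and 1 − D₀(k_r−k_1)/(k_1 L₀) = 1 − 1.32×0.9860/(0.0940×35.3) = 0.6078, so
t_c = ln(11.49 × 0.6078) / 0.9860 = 1.943 / 0.9860 = 1.971 d.
L(t_c) = L₀ e^(−k_1 t_c) = 35.3 × 0.8309 = 29.33 mg/L, and at the critical point k_r D_c = k_1 L, so D_c = (0.0940/1.08) × 29.33 = 2.553 mg/L.
Minimum DO = C_s − D_c = 8.37 − 2.553 = 5.817 mg/L.

t_c ≈ 1.97 d; D_c ≈ 2.55 mg/L; min DO ≈ 5.82 mg/L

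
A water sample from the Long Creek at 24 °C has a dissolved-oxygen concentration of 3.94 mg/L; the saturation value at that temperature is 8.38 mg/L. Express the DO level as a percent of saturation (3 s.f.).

% saturation = C/C_s × 100 = 3.94/8.38 × 100 = 47.0 %.

47.0 % saturation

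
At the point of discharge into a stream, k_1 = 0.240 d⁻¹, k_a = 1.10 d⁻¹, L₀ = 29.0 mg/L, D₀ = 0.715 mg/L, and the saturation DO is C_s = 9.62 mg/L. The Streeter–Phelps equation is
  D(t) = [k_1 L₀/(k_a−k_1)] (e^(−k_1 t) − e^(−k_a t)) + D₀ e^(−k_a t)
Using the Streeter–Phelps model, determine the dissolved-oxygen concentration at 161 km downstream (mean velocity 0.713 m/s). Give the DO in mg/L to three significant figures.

DO ≈ 5.71 mg/L

Travel time t = x/v = 161 km / (0.713 m/s) = 161000 m / 0.713 m/s = 225800 s = 2.614 d.
k_1 L₀/(k_a−k_1) = 0.240×29.0/(1.10−0.240) = 6.960/0.8600 = 8.093 mg/L.
e^(−k_1 t) = e^(−0.240×2.614) = 0.5341; e^(−k_a t) = e^(−1.10×2.614) = 0.05642.
D = 8.093 × (0.5341 − 0.05642) + 0.715 × 0.05642 = 3.866 + 0.04034 = 3.906 mg/L.
DO = C_s − D = 9.62 − 3.906 = 5.714 mg/L.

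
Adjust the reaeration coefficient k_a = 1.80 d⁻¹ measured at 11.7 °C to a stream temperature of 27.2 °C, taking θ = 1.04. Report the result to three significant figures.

k_a ≈ 3.31 d⁻¹

k_a(T₂) = k_a(T₁) · θ^(T₂−T₁) = 1.80 × 1.04^(27.2−11.7)
= 1.80 × 1.04^15.5 = 1.80 × 1.837 = 3.306 d⁻¹.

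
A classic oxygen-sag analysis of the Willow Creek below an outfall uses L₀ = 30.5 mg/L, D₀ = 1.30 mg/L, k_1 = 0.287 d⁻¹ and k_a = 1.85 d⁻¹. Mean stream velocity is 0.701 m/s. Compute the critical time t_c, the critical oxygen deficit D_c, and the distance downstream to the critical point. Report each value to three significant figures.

With k_a/k_1 = 6.446 and 1 − D₀(k_a−k_1)/(k_1 L₀) = 0.7679,
t_c = ln(6.446 × 0.7679) / (1.85 − 0.287) = ln(4.950) / 1.563 = 1.599/1.563 = 1.023 d.
L(t_c) = L₀ e^(−k_1 t_c) = 30.5 × 0.7455 = 22.74 mg/L, and at the critical point k_a D_c = k_1 L, so D_c = (0.287/1.85) × 22.74 = 3.528 mg/L.
x_c = v t_c = 0.701 m/s × 1.023 d × 86400 s/d = 61970 m ≈ 62.0 km.

t_c ≈ 1.02 d; D_c ≈ 3.53 mg/L; x_c ≈ 62.0 km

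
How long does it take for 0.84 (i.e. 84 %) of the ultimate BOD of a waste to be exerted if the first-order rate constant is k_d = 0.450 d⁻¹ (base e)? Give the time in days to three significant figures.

t ≈ 4.07 d

y/L₀ = 1 − e^(−k_d t) = 0.84 ⇒ e^(−k_d t) = 0.160
t = −ln(0.160) / 0.450 = 1.833 / 0.450 = 4.072 d.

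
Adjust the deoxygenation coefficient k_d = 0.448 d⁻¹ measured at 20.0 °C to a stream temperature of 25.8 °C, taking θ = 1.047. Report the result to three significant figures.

k_d(T₂) = k_d(T₁) · θ^(T₂−T₁) = 0.448 × 1.047^(25.8−20.0)
= 0.448 × 1.047^5.80 = 0.448 × 1.305 = 0.5847 d⁻¹.

k_d ≈ 0.585 d⁻¹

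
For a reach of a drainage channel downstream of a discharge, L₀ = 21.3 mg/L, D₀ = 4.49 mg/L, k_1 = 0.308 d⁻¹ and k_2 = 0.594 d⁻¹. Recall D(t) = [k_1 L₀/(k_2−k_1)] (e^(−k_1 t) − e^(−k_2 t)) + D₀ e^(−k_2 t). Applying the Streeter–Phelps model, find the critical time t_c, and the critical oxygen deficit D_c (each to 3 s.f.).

t_c = [1/(k_2−k_1)] ln[(k_2/k_1)(1 − D₀(k_2−k_1)/(k_1 L₀))]
= [1/(0.594−0.308)] ln[(0.594/0.308)(1 − 4.49×0.2860/(0.308×21.3))]
= (1/0.2860) ln[1.929 × 0.8043] = 3.497 × ln(1.551) = 3.497 × 0.4389 = 1.535 d.
D_c = (k_1/k_2) L₀ e^(−k_1 t_c) = (0.308/0.594) × 21.3 × e^(−0.308×1.535) = 0.5185 × 21.3 × 0.6233 = 6.884 mg/L.

t_c ≈ 1.53 d; D_c ≈ 6.88 mg/L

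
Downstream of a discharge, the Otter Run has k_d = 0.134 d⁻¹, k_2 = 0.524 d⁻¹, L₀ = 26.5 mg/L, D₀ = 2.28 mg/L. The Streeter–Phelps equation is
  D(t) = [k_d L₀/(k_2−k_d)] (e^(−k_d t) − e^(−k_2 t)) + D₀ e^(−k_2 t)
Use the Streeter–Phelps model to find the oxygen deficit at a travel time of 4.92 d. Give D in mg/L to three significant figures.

k_d L₀/(k_2−k_d) = 0.134×26.5/(0.524−0.134) = 3.551/0.3900 = 9.105 mg/L.
e^(−k_d t) = e^(−0.134×4.920) = 0.5172; e^(−k_2 t) = e^(−0.524×4.920) = 0.07592.
D = 9.105 × (0.5172 − 0.07592) + 2.28 × 0.07592 = 4.018 + 0.1731 = 4.191 mg/L.

D ≈ 4.19 mg/L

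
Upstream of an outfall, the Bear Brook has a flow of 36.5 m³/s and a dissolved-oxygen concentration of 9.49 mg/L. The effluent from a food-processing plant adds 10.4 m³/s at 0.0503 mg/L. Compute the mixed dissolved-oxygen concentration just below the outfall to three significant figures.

7.40 mg/L

Flow-weighted mixing: C = (Q_r C_r + Q_w C_w)/(Q_r + Q_w)
= (36.5×9.49 + 10.4×0.0503)/(36.5 + 10.4) = 346.9/46.90 = 7.397 mg/L.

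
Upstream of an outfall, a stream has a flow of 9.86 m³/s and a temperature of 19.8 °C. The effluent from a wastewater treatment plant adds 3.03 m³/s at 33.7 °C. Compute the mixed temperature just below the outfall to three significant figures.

23.1 °C

Flow-weighted mixing: C = (Q_r C_r + Q_w C_w)/(Q_r + Q_w)
= (9.86×19.8 + 3.03×33.7)/(9.86 + 3.03) = 297.3/12.89 = 23.07 °C.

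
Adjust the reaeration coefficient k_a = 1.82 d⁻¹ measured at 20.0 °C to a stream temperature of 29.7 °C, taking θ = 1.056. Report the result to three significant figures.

k_a ≈ 3.09 d⁻¹

k_a(T₂) = k_a(T₁) · θ^(T₂−T₁) = 1.82 × 1.056^(29.7−20.0)
= 1.82 × 1.056^9.70 = 1.82 × 1.696 = 3.088 d⁻¹.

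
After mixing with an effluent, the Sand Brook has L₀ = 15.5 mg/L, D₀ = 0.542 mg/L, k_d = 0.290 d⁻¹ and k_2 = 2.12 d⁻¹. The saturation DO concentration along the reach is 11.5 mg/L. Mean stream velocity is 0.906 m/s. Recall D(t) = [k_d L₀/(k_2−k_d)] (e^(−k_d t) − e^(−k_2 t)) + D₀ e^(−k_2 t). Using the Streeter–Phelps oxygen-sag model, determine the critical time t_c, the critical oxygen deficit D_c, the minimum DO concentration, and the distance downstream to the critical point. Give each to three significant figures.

t_c ≈ 0.951 d; D_c ≈ 1.61 mg/L; min DO ≈ 9.89 mg/L; x_c ≈ 74.4 km

With k_2/k_d = 7.310 and 1 − D₀(k_2−k_d)/(k_d L₀) = 0.7793,
t_c = ln(7.310 × 0.7793) / (2.12 − 0.290) = ln(5.697) / 1.830 = 1.740/1.830 = 0.9508 d.
L(t_c) = L₀ e^(−k_d t_c) = 15.5 × 0.7590 = 11.76 mg/L, and at the critical point k_2 D_c = k_d L, so D_c = (0.290/2.12) × 11.76 = 1.609 mg/L.
Minimum DO = C_s − D_c = 11.5 − 1.609 = 9.891 mg/L.
x_c = v t_c = 0.906 m/s × 0.9508 d × 86400 s/d = 74430 m ≈ 74.4 km.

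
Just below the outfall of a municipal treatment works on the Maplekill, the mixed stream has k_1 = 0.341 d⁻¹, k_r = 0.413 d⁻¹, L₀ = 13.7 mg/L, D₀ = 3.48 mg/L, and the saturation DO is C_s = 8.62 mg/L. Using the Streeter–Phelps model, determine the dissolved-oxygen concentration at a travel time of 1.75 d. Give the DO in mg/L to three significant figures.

k_1 L₀/(k_r−k_1) = 0.341×13.7/(0.413−0.341) = 4.672/0.07200 = 64.88 mg/L.
e^(−k_1 t) = e^(−0.341×1.750) = 0.5506; e^(−k_r t) = e^(−0.413×1.750) = 0.4854.
D = 64.88 × (0.5506 − 0.4854) + 3.48 × 0.4854 = 4.229 + 1.689 = 5.919 mg/L.
DO = C_s − D = 8.62 − 5.919 = 2.701 mg/L.

DO ≈ 2.70 mg/L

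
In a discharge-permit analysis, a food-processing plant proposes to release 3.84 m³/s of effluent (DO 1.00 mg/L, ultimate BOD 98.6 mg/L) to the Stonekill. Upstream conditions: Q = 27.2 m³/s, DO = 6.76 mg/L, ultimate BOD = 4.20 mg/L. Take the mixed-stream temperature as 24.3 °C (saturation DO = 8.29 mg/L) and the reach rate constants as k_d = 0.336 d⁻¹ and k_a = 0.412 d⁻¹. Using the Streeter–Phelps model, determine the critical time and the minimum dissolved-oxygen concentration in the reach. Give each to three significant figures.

Mixed DO = (27.2×6.76 + 3.84×1.00)/(27.2+3.84) = 187.7/31.04 = 6.047 mg/L.
Mixed L₀ = (27.2×4.20 + 3.84×98.6)/(31.04) = 492.9/31.04 = 15.88 mg/L.
Initial deficit D₀ = C_s − DO₀ = 8.29 − 6.047 = 2.243 mg/L.
t_c = (1/0.07600) ln[(0.412/0.336)(1 − 2.243×0.07600/(0.336×15.88))] = 13.16 × ln(1.187) = 2.256 d.
D_c = (0.336/0.412) × 15.88 × e^(−0.336×2.256) = 0.8155 × 15.88 × 0.4686 = 6.068 mg/L.
Minimum DO = 8.29 − 6.068 = 2.222 mg/L.

t_c ≈ 2.26 d; minimum DO ≈ 2.22 mg/L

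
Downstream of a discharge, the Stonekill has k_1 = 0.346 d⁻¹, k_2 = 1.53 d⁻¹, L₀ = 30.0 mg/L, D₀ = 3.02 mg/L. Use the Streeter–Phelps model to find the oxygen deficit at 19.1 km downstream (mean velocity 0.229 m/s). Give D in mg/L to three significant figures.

Travel time t = x/v = 19.1 km / (0.229 m/s) = 19100 m / 0.229 m/s = 83410 s = 0.9653 d.
k_1 L₀/(k_2−k_1) = 0.346×30.0/(1.53−0.346) = 10.38/1.184 = 8.767 mg/L.
e^(−k_1 t) = e^(−0.346×0.9653) = 0.7160; e^(−k_2 t) = e^(−1.53×0.9653) = 0.2283.
D = 8.767 × (0.7160 − 0.2283) + 3.02 × 0.2283 = 4.276 + 0.6895 = 4.965 mg/L.

D ≈ 4.97 mg/L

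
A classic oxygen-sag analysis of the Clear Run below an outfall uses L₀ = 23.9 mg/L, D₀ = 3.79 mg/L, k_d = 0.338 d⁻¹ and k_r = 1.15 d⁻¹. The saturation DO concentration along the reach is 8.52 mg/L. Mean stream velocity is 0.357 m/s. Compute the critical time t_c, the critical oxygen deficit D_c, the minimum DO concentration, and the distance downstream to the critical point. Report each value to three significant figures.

t_c ≈ 0.917 d; D_c ≈ 5.15 mg/L; min DO ≈ 3.37 mg/L; x_c ≈ 28.3 km

With k_r/k_d = 3.402 and 1 − D₀(k_r−k_d)/(k_d L₀) = 0.6190,
t_c = ln(3.402 × 0.6190) / (1.15 − 0.338) = ln(2.106) / 0.8120 = 0.7449/0.8120 = 0.9173 d.
L(t_c) = L₀ e^(−k_d t_c) = 23.9 × 0.7334 = 17.53 mg/L, and at the critical point k_r D_c = k_d L, so D_c = (0.338/1.15) × 17.53 = 5.152 mg/L.
Minimum DO = C_s − D_c = 8.52 − 5.152 = 3.368 mg/L.
x_c = v t_c = 0.357 m/s × 0.9173 d × 86400 s/d = 28300 m ≈ 28.3 km.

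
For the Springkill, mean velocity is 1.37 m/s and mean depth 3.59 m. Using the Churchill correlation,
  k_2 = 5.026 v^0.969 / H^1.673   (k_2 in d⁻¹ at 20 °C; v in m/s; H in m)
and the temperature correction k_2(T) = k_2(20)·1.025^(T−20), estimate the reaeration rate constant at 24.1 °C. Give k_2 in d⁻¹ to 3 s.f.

k_2(20) = 5.026 × 1.37^0.969 / 3.59^1.673 = 5.026 × 1.357 / 8.485 = 0.8036 d⁻¹.
k_2(24.1) = 0.8036 × 1.025^(24.1−20) = 0.8036 × 1.107 = 0.8892 d⁻¹.

k_2 ≈ 0.889 d⁻¹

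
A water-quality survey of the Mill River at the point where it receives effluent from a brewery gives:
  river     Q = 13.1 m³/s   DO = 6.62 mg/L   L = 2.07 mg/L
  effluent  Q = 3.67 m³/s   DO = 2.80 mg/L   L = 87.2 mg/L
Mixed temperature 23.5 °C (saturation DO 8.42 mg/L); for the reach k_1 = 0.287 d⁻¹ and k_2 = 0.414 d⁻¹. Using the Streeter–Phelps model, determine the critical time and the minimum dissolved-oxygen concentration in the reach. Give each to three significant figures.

t_c ≈ 2.43 d; minimum DO ≈ 1.27 mg/L

Mixed DO = (13.1×6.62 + 3.67×2.80)/(13.1+3.67) = 97.00/16.77 = 5.784 mg/L.
Mixed L₀ = (13.1×2.07 + 3.67×87.2)/(16.77) = 347.1/16.77 = 20.70 mg/L.
Initial deficit D₀ = C_s − DO₀ = 8.42 − 5.784 = 2.636 mg/L.
t_c = (1/0.1270) ln[(0.414/0.287)(1 − 2.636×0.1270/(0.287×20.70))] = 7.874 × ln(1.361) = 2.428 d.
D_c = (0.287/0.414) × 20.70 × e^(−0.287×2.428) = 0.6932 × 20.70 × 0.4981 = 7.148 mg/L.
Minimum DO = 8.42 − 7.148 = 1.272 mg/L.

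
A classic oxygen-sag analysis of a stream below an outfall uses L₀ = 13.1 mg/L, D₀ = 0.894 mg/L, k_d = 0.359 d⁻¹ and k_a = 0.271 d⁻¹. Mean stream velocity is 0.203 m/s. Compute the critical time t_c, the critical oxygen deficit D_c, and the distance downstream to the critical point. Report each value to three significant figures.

At the critical point dD/dt = 0, so k_d L₀ e^(−k_d t) = k_a D. Substituting D(t) from the Streeter–Phelps equation and solving for t gives
t_c = ln[(k_a/k_d)(1 − D₀(k_a−k_d)/(k_d L₀))] / (k_a−k_d).
Here k_a−k_d = -0.08800 d⁻¹ and 1 − D₀(k_a−k_d)/(k_d L₀) = 1 − 0.894×-0.08800/(0.359×13.1) = 1.017, so
t_c = ln(0.7549 × 1.017) / -0.08800 = -0.2646 / -0.08800 = 3.007 d.
L(t_c) = L₀ e^(−k_d t_c) = 13.1 × 0.3398 = 4.451 mg/L, and at the critical point k_a D_c = k_d L, so D_c = (0.359/0.271) × 4.451 = 5.896 mg/L.
x_c = v t_c = 0.203 m/s × 3.007 d × 86400 s/d = 52740 m ≈ 52.7 km.

t_c ≈ 3.01 d; D_c ≈ 5.90 mg/L; x_c ≈ 52.7 km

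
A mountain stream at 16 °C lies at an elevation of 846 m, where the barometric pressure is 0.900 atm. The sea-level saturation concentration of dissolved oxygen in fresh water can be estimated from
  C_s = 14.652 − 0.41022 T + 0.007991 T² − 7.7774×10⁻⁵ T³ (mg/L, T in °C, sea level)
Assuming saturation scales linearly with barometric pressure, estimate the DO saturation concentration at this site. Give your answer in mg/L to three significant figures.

At sea level: C_s = 14.652 − 0.41022×16 + 0.007991×16² − 7.7774×10⁻⁵×16³ = 9.816 mg/L.
Pressure correction: C_s' = 9.816 × 0.900 = 8.834 mg/L.

C_s ≈ 8.83 mg/L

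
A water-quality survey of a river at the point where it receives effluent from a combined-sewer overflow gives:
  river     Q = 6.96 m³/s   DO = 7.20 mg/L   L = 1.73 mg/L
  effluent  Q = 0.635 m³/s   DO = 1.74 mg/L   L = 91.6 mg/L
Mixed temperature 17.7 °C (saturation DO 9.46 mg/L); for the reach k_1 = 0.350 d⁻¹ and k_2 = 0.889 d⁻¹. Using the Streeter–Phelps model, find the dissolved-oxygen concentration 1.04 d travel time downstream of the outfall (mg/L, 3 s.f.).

Mixed DO = (6.96×7.20 + 0.635×1.74)/(6.96+0.635) = 51.22/7.595 = 6.744 mg/L.
Mixed L₀ = (6.96×1.73 + 0.635×91.6)/(7.595) = 70.21/7.595 = 9.244 mg/L.
Initial deficit D₀ = C_s − DO₀ = 9.46 − 6.744 = 2.716 mg/L.
D(1.04) = [0.350×9.244/(0.889−0.350)](e^(−0.350×1.04) − e^(−0.889×1.04)) + 2.716 e^(−0.889×1.04)
= 6.002 × (0.6949 − 0.3967) + 2.716 × 0.3967 = 2.868 mg/L.
DO = 9.46 − 2.868 = 6.592 mg/L.

DO ≈ 6.59 mg/L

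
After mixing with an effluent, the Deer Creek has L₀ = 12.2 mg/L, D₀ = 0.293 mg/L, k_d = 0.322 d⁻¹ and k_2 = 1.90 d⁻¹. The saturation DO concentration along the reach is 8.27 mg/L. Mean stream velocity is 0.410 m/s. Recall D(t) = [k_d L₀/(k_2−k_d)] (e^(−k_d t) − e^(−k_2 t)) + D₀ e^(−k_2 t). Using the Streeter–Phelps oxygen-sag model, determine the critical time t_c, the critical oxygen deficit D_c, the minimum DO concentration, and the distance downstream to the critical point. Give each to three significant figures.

t_c = [1/(k_2−k_d)] ln[(k_2/k_d)(1 − D₀(k_2−k_d)/(k_d L₀))]
= [1/(1.90−0.322)] ln[(1.90/0.322)(1 − 0.293×1.578/(0.322×12.2))]
= (1/1.578) ln[5.901 × 0.8823] = 0.6337 × ln(5.206) = 0.6337 × 1.650 = 1.046 d.
L(t_c) = L₀ e^(−k_d t_c) = 12.2 × 0.7142 = 8.713 mg/L, and at the critical point k_2 D_c = k_d L, so D_c = (0.322/1.90) × 8.713 = 1.477 mg/L.
Minimum DO = C_s − D_c = 8.27 − 1.477 = 6.793 mg/L.
x_c = v t_c = 0.410 m/s × 1.046 d × 86400 s/d = 37040 m ≈ 37.0 km.

t_c ≈ 1.05 d; D_c ≈ 1.48 mg/L; min DO ≈ 6.79 mg/L; x_c ≈ 37.0 km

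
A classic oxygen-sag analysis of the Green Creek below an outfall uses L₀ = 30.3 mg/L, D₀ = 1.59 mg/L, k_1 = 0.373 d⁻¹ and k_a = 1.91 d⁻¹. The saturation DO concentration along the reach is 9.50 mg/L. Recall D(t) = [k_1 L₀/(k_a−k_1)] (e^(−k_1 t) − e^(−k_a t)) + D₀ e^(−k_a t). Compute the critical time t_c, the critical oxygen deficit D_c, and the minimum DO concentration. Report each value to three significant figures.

t_c ≈ 0.904 d; D_c ≈ 4.22 mg/L; min DO ≈ 5.28 mg/L

With k_a/k_1 = 5.121 and 1 − D₀(k_a−k_1)/(k_1 L₀) = 0.7838,
t_c = ln(5.121 × 0.7838) / (1.91 − 0.373) = ln(4.013) / 1.537 = 1.390/1.537 = 0.9041 d.
L(t_c) = L₀ e^(−k_1 t_c) = 30.3 × 0.7137 = 21.63 mg/L, and at the critical point k_a D_c = k_1 L, so D_c = (0.373/1.91) × 21.63 = 4.223 mg/L.
Minimum DO = C_s − D_c = 9.50 − 4.223 = 5.277 mg/L.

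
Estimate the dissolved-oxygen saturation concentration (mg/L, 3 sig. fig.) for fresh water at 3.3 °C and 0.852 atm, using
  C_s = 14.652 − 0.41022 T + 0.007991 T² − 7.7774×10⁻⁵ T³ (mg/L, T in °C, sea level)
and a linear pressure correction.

C_s ≈ 11.4 mg/L

At sea level: C_s = 14.652 − 0.41022×3.3 + 0.007991×3.3² − 7.7774×10⁻⁵×3.3³ = 13.38 mg/L.
Pressure correction: C_s' = 13.38 × 0.852 = 11.40 mg/L.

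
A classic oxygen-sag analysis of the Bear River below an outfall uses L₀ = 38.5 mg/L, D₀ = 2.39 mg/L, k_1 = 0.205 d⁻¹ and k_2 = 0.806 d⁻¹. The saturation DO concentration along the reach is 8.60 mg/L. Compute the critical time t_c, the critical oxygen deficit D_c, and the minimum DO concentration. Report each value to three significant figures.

t_c ≈ 1.94 d; D_c ≈ 6.57 mg/L; min DO ≈ 2.03 mg/L

t_c = [1/(k_2−k_1)] ln[(k_2/k_1)(1 − D₀(k_2−k_1)/(k_1 L₀))]
= [1/(0.806−0.205)] ln[(0.806/0.205)(1 − 2.39×0.6010/(0.205×38.5))]
= (1/0.6010) ln[3.932 × 0.8180] = 1.664 × ln(3.216) = 1.664 × 1.168 = 1.944 d.
L(t_c) = L₀ e^(−k_1 t_c) = 38.5 × 0.6713 = 25.85 mg/L, and at the critical point k_2 D_c = k_1 L, so D_c = (0.205/0.806) × 25.85 = 6.574 mg/L.
Minimum DO = C_s − D_c = 8.60 − 6.574 = 2.026 mg/L.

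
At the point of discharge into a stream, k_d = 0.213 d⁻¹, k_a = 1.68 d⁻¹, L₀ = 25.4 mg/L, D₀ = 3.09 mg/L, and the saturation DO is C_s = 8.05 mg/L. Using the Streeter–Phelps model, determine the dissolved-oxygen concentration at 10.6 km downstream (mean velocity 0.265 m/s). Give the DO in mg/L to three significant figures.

Travel time t = x/v = 10.6 km / (0.265 m/s) = 10600 m / 0.265 m/s = 40000 s = 0.4630 d.
k_d L₀/(k_a−k_d) = 0.213×25.4/(1.68−0.213) = 5.410/1.467 = 3.688 mg/L.
e^(−k_d t) = e^(−0.213×0.4630) = 0.9061; e^(−k_a t) = e^(−1.68×0.4630) = 0.4594.
D = 3.688 × (0.9061 − 0.4594) + 3.09 × 0.4594 = 1.647 + 1.420 = 3.067 mg/L.
DO = C_s − D = 8.05 − 3.067 = 4.983 mg/L.

DO ≈ 4.98 mg/L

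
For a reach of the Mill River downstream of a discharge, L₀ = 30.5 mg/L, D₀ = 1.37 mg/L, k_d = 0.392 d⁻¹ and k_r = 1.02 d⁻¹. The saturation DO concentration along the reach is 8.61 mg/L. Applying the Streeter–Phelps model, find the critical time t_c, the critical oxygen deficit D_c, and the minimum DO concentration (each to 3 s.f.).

At the critical point dD/dt = 0, so k_d L₀ e^(−k_d t) = k_r D. Substituting D(t) from the Streeter–Phelps equation and solving for t gives
t_c = ln[(k_r/k_d)(1 − D₀(k_r−k_d)/(k_d L₀))] / (k_r−k_d).
Here k_r−k_d = 0.6280 d⁻¹ and 1 − D₀(k_r−k_d)/(k_d L₀) = 1 − 1.37×0.6280/(0.392×30.5) = 0.9280, so
t_c = ln(2.602 × 0.9280) / 0.6280 = 0.8816 / 0.6280 = 1.404 d.
D_c = (k_d/k_r) L₀ e^(−k_d t_c) = (0.392/1.02) × 30.5 × e^(−0.392×1.404) = 0.3843 × 30.5 × 0.5768 = 6.761 mg/L.
Minimum DO = C_s − D_c = 8.61 − 6.761 = 1.849 mg/L.

t_c ≈ 1.40 d; D_c ≈ 6.76 mg/L; min DO ≈ 1.85 mg/L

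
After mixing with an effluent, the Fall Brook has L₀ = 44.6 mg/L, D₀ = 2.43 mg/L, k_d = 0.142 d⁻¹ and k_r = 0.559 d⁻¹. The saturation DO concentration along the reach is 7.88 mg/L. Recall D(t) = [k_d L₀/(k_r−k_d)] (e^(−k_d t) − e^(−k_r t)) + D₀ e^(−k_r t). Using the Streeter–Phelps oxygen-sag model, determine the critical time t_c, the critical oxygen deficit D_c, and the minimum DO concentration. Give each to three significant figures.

t_c = [1/(k_r−k_d)] ln[(k_r/k_d)(1 − D₀(k_r−k_d)/(k_d L₀))]
= [1/(0.559−0.142)] ln[(0.559/0.142)(1 − 2.43×0.4170/(0.142×44.6))]
= (1/0.4170) ln[3.937 × 0.8400] = 2.398 × ln(3.307) = 2.398 × 1.196 = 2.868 d.
D_c = (k_d/k_r) L₀ e^(−k_d t_c) = (0.142/0.559) × 44.6 × e^(−0.142×2.868) = 0.2540 × 44.6 × 0.6655 = 7.539 mg/L.
Minimum DO = C_s − D_c = 7.88 − 7.539 = 0.3405 mg/L.

t_c ≈ 2.87 d; D_c ≈ 7.54 mg/L; min DO ≈ 0.341 mg/L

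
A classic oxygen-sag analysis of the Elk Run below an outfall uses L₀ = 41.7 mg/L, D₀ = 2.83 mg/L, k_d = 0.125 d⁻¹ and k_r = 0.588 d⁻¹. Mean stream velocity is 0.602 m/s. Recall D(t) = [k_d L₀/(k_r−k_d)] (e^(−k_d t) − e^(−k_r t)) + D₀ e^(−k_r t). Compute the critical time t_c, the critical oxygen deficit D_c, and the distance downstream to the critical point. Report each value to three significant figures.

t_c ≈ 2.72 d; D_c ≈ 6.31 mg/L; x_c ≈ 141 km

With k_r/k_d = 4.704 and 1 − D₀(k_r−k_d)/(k_d L₀) = 0.7486,
t_c = ln(4.704 × 0.7486) / (0.588 − 0.125) = ln(3.522) / 0.4630 = 1.259/0.4630 = 2.719 d.
L(t_c) = L₀ e^(−k_d t_c) = 41.7 × 0.7119 = 29.68 mg/L, and at the critical point k_r D_c = k_d L, so D_c = (0.125/0.588) × 29.68 = 6.310 mg/L.
x_c = v t_c = 0.602 m/s × 2.719 d × 86400 s/d = 141400 m ≈ 141 km.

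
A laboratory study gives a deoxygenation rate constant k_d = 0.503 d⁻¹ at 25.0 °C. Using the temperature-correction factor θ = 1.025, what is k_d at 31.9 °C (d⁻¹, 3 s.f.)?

k_d ≈ 0.596 d⁻¹

k_d(T₂) = k_d(T₁) · θ^(T₂−T₁) = 0.503 × 1.025^(31.9−25.0)
= 0.503 × 1.025^6.90 = 0.503 × 1.186 = 0.5964 d⁻¹.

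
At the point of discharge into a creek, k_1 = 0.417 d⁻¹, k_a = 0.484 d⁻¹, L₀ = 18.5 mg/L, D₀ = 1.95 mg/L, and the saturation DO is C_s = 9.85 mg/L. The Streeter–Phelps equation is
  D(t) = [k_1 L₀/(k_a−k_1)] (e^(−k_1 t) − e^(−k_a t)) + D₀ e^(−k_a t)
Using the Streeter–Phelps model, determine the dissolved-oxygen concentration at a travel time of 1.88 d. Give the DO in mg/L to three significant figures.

DO ≈ 2.84 mg/L

k_1 L₀/(k_a−k_1) = 0.417×18.5/(0.484−0.417) = 7.714/0.06700 = 115.1 mg/L.
e^(−k_1 t) = e^(−0.417×1.880) = 0.4566; e^(−k_a t) = e^(−0.484×1.880) = 0.4026.
D = 115.1 × (0.4566 − 0.4026) + 1.95 × 0.4026 = 6.222 + 0.7850 = 7.007 mg/L.
DO = C_s − D = 9.85 − 7.007 = 2.843 mg/L.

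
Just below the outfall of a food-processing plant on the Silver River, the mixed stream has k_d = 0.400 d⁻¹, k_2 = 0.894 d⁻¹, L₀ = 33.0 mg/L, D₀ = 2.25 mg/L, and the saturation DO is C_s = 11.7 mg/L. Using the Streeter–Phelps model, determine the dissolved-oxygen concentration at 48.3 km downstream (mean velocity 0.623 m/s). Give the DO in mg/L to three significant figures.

DO ≈ 4.01 mg/L

Travel time t = x/v = 48.3 km / (0.623 m/s) = 48300 m / 0.623 m/s = 77530 s = 0.8973 d.
k_d L₀/(k_2−k_d) = 0.400×33.0/(0.894−0.400) = 13.20/0.4940 = 26.72 mg/L.
e^(−k_d t) = e^(−0.400×0.8973) = 0.6984; e^(−k_2 t) = e^(−0.894×0.8973) = 0.4483.
D = 26.72 × (0.6984 − 0.4483) + 2.25 × 0.4483 = 6.682 + 1.009 = 7.691 mg/L.
DO = C_s − D = 11.7 − 7.691 = 4.009 mg/L.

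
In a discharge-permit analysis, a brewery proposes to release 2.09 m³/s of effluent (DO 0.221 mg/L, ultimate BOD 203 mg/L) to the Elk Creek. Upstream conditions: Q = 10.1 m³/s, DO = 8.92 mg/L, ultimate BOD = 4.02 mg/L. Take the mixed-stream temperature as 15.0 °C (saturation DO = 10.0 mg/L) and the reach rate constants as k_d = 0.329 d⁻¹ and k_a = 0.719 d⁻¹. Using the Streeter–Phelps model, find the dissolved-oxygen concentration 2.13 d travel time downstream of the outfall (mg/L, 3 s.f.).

DO ≈ 0.437 mg/L

Mixed DO = (10.1×8.92 + 2.09×0.221)/(10.1+2.09) = 90.55/12.19 = 7.429 mg/L.
Mixed L₀ = (10.1×4.02 + 2.09×203)/(12.19) = 464.9/12.19 = 38.14 mg/L.
Initial deficit D₀ = C_s − DO₀ = 10.0 − 7.429 = 2.571 mg/L.
D(2.13) = [0.329×38.14/(0.719−0.329)](e^(−0.329×2.13) − e^(−0.719×2.13)) + 2.571 e^(−0.719×2.13)
= 32.17 × (0.4962 − 0.2162) + 2.571 × 0.2162 = 9.563 mg/L.
DO = 10.0 − 9.563 = 0.4367 mg/L.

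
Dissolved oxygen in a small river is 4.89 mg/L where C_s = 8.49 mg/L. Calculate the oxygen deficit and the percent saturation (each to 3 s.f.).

D ≈ 3.60 mg/L; 57.6 % saturation

D = C_s − C = 8.49 − 4.89 = 3.60 mg/L.
% saturation = 4.89/8.49 × 100 = 57.6 %.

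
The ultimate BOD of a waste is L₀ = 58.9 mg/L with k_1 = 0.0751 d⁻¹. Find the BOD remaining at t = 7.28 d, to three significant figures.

L_t = L₀ e^(−k_1 t) = 58.9 × e^(−0.0751×7.28) = 58.9 × 0.5788 = 34.09 mg/L.

L ≈ 34.1 mg/L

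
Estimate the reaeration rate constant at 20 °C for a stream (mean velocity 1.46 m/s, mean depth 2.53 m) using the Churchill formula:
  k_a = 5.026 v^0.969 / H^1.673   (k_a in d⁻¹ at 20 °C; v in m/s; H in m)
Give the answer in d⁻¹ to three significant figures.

k_a = 5.026 × 1.46^0.969 / 2.53^1.673 = 5.026 × 1.443 / 4.725 = 1.535 d⁻¹.

k_a ≈ 1.53 d⁻¹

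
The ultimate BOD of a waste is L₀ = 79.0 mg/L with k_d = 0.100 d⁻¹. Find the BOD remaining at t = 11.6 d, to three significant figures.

L_t = L₀ e^(−k_d t) = 79.0 × e^(−0.100×11.6) = 79.0 × 0.3135 = 24.77 mg/L.

L ≈ 24.8 mg/L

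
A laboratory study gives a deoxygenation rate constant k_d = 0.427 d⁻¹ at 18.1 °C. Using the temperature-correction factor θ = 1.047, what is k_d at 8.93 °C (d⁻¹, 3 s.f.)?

k_d ≈ 0.280 d⁻¹

k_d(T₂) = k_d(T₁) · θ^(T₂−T₁) = 0.427 × 1.047^(8.93−18.1)
= 0.427 × 1.047^-9.17 = 0.427 × 0.6563 = 0.2802 d⁻¹.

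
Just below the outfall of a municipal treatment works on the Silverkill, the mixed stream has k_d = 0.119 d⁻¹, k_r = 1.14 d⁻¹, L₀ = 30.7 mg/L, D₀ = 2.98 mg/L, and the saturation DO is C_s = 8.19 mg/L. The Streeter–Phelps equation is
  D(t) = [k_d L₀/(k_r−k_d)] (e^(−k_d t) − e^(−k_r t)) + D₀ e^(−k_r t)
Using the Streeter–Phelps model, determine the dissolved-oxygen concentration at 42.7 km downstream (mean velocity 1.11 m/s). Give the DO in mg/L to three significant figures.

Travel time t = x/v = 42.7 km / (1.11 m/s) = 42700 m / 1.11 m/s = 38470 s = 0.4452 d.
k_d L₀/(k_r−k_d) = 0.119×30.7/(1.14−0.119) = 3.653/1.021 = 3.578 mg/L.
e^(−k_d t) = e^(−0.119×0.4452) = 0.9484; e^(−k_r t) = e^(−1.14×0.4452) = 0.6020.
D = 3.578 × (0.9484 − 0.6020) + 2.98 × 0.6020 = 1.240 + 1.794 = 3.033 mg/L.
DO = C_s − D = 8.19 − 3.033 = 5.157 mg/L.

DO ≈ 5.16 mg/L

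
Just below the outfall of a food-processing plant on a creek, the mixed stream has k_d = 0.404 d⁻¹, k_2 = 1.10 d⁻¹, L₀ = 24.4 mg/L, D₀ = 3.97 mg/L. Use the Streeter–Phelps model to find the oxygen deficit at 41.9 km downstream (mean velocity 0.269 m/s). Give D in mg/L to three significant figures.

Travel time t = x/v = 41.9 km / (0.269 m/s) = 41900 m / 0.269 m/s = 155800 s = 1.803 d.
k_d L₀/(k_2−k_d) = 0.404×24.4/(1.10−0.404) = 9.858/0.6960 = 14.16 mg/L.
e^(−k_d t) = e^(−0.404×1.803) = 0.4827; e^(−k_2 t) = e^(−1.10×1.803) = 0.1376.
D = 14.16 × (0.4827 − 0.1376) + 3.97 × 0.1376 = 4.887 + 0.5464 = 5.434 mg/L.

D ≈ 5.43 mg/L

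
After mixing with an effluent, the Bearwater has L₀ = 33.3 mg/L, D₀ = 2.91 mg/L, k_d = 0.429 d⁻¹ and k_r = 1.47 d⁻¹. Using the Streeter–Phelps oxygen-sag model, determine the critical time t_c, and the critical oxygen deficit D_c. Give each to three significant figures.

t_c ≈ 0.954 d; D_c ≈ 6.45 mg/L

With k_r/k_d = 3.427 and 1 − D₀(k_r−k_d)/(k_d L₀) = 0.7879,
t_c = ln(3.427 × 0.7879) / (1.47 − 0.429) = ln(2.700) / 1.041 = 0.9932/1.041 = 0.9541 d.
L(t_c) = L₀ e^(−k_d t_c) = 33.3 × 0.6641 = 22.11 mg/L, and at the critical point k_r D_c = k_d L, so D_c = (0.429/1.47) × 22.11 = 6.454 mg/L.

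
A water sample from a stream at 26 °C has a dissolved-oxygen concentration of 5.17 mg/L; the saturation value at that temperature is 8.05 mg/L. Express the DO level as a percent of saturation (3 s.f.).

64.2 % saturation

% saturation = C/C_s × 100 = 5.17/8.05 × 100 = 64.2 %.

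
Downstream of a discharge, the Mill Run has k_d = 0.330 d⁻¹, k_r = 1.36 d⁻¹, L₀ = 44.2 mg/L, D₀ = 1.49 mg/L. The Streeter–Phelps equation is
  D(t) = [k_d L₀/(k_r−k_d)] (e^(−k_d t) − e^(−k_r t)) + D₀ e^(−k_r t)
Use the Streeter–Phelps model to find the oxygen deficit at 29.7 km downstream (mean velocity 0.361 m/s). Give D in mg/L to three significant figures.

Travel time t = x/v = 29.7 km / (0.361 m/s) = 29700 m / 0.361 m/s = 82270 s = 0.9522 d.
k_d L₀/(k_r−k_d) = 0.330×44.2/(1.36−0.330) = 14.59/1.030 = 14.16 mg/L.
e^(−k_d t) = e^(−0.330×0.9522) = 0.7304; e^(−k_r t) = e^(−1.36×0.9522) = 0.2739.
D = 14.16 × (0.7304 − 0.2739) + 1.49 × 0.2739 = 6.464 + 0.4081 = 6.872 mg/L.

D ≈ 6.87 mg/L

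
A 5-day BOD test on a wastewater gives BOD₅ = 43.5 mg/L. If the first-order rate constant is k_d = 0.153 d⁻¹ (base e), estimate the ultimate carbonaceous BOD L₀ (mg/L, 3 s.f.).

L₀ ≈ 81.4 mg/L

BOD₅ = L₀(1 − e^(−5k_d)) ⇒ L₀ = BOD₅ / (1 − e^(−5×0.153))
= 43.5 / (1 − 0.4653) = 43.5 / 0.5347 = 81.36 mg/L.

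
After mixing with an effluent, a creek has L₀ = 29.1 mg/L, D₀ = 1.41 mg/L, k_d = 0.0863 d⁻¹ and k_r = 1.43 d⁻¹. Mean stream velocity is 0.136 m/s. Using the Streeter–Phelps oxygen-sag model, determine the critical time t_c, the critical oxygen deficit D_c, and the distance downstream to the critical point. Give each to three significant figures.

t_c ≈ 1.04 d; D_c ≈ 1.60 mg/L; x_c ≈ 12.3 km

At the critical point dD/dt = 0, so k_d L₀ e^(−k_d t) = k_r D. Substituting D(t) from the Streeter–Phelps equation and solving for t gives
t_c = ln[(k_r/k_d)(1 − D₀(k_r−k_d)/(k_d L₀))] / (k_r−k_d).
Here k_r−k_d = 1.344 d⁻¹ and 1 − D₀(k_r−k_d)/(k_d L₀) = 1 − 1.41×1.344/(0.0863×29.1) = 0.2456, so
t_c = ln(16.57 × 0.2456) / 1.344 = 1.403 / 1.344 = 1.044 d.
D_c = (k_d/k_r) L₀ e^(−k_d t_c) = (0.0863/1.43) × 29.1 × e^(−0.0863×1.044) = 0.06035 × 29.1 × 0.9138 = 1.605 mg/L.
x_c = v t_c = 0.136 m/s × 1.044 d × 86400 s/d = 12270 m ≈ 12.3 km.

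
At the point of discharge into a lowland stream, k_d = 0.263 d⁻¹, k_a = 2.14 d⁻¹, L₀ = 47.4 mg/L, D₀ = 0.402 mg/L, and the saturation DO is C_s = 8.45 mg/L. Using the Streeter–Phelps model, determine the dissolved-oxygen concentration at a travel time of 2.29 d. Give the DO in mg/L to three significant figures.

DO ≈ 4.86 mg/L

k_d L₀/(k_a−k_d) = 0.263×47.4/(2.14−0.263) = 12.47/1.877 = 6.642 mg/L.
e^(−k_d t) = e^(−0.263×2.290) = 0.5476; e^(−k_a t) = e^(−2.14×2.290) = 0.007442.
D = 6.642 × (0.5476 − 0.007442) + 0.402 × 0.007442 = 3.587 + 0.002992 = 3.590 mg/L.
DO = C_s − D = 8.45 − 3.590 = 4.860 mg/L.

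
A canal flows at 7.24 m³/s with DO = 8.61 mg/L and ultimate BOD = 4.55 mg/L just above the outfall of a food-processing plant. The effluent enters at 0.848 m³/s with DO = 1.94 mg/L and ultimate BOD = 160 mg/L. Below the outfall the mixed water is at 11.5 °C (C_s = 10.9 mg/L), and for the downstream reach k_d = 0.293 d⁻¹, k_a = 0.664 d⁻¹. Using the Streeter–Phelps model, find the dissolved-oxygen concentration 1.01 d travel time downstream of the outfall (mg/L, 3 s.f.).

DO ≈ 5.54 mg/L

Mixed DO = (7.24×8.61 + 0.848×1.94)/(7.24+0.848) = 63.98/8.088 = 7.911 mg/L.
Mixed L₀ = (7.24×4.55 + 0.848×160)/(8.088) = 168.6/8.088 = 20.85 mg/L.
Initial deficit D₀ = C_s − DO₀ = 10.9 − 7.911 = 2.989 mg/L.
D(1.01) = [0.293×20.85/(0.664−0.293)](e^(−0.293×1.01) − e^(−0.664×1.01)) + 2.989 e^(−0.664×1.01)
= 16.47 × (0.7438 − 0.5114) + 2.989 × 0.5114 = 5.356 mg/L.
DO = 10.9 − 5.356 = 5.544 mg/L.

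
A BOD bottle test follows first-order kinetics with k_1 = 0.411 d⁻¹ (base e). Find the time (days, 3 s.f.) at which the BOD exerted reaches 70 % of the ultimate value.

t ≈ 2.93 d

y/L₀ = 1 − e^(−k_1 t) = 0.70 ⇒ e^(−k_1 t) = 0.300
t = −ln(0.300) / 0.411 = 1.204 / 0.411 = 2.929 d.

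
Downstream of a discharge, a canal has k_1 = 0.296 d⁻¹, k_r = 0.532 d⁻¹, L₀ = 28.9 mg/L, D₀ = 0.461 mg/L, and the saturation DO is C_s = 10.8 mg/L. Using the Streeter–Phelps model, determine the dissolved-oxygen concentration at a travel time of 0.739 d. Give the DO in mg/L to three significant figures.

k_1 L₀/(k_r−k_1) = 0.296×28.9/(0.532−0.296) = 8.554/0.2360 = 36.25 mg/L.
e^(−k_1 t) = e^(−0.296×0.7390) = 0.8035; e^(−k_r t) = e^(−0.532×0.7390) = 0.6749.
D = 36.25 × (0.8035 − 0.6749) + 0.461 × 0.6749 = 4.661 + 0.3111 = 4.973 mg/L.
DO = C_s − D = 10.8 − 4.973 = 5.827 mg/L.

DO ≈ 5.83 mg/L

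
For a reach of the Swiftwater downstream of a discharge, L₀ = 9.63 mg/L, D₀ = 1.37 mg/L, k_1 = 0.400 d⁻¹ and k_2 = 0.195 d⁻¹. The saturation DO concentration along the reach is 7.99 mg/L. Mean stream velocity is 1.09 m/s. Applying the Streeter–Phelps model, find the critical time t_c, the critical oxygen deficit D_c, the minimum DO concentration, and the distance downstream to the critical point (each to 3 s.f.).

t_c ≈ 3.16 d; D_c ≈ 5.58 mg/L; min DO ≈ 2.41 mg/L; x_c ≈ 298 km

t_c = [1/(k_2−k_1)] ln[(k_2/k_1)(1 − D₀(k_2−k_1)/(k_1 L₀))]
= [1/(0.195−0.400)] ln[(0.195/0.400)(1 − 1.37×-0.2050/(0.400×9.63))]
= (1/-0.2050) ln[0.4875 × 1.073] = -4.878 × ln(0.5230) = -4.878 × -0.6481 = 3.161 d.
D_c = (k_1/k_2) L₀ e^(−k_1 t_c) = (0.400/0.195) × 9.63 × e^(−0.400×3.161) = 2.051 × 9.63 × 0.2824 = 5.578 mg/L.
Minimum DO = C_s − D_c = 7.99 − 5.578 = 2.412 mg/L.
x_c = v t_c = 1.09 m/s × 3.161 d × 86400 s/d = 297700 m ≈ 298 km.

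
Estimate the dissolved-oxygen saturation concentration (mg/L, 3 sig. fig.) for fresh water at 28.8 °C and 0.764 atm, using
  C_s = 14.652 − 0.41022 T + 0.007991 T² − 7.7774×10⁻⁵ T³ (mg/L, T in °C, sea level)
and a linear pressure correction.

C_s ≈ 5.81 mg/L

At sea level: C_s = 14.652 − 0.41022×28.8 + 0.007991×28.8² − 7.7774×10⁻⁵×28.8³ = 7.608 mg/L.
Pressure correction: C_s' = 7.608 × 0.764 = 5.812 mg/L.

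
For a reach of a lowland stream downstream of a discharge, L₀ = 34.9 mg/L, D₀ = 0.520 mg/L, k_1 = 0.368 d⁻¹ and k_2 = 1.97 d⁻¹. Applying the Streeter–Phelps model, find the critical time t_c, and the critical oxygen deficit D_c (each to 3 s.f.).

With k_2/k_1 = 5.353 and 1 − D₀(k_2−k_1)/(k_1 L₀) = 0.9351,
t_c = ln(5.353 × 0.9351) / (1.97 − 0.368) = ln(5.006) / 1.602 = 1.611/1.602 = 1.005 d.
L(t_c) = L₀ e^(−k_1 t_c) = 34.9 × 0.6907 = 24.11 mg/L, and at the critical point k_2 D_c = k_1 L, so D_c = (0.368/1.97) × 24.11 = 4.503 mg/L.

t_c ≈ 1.01 d; D_c ≈ 4.50 mg/L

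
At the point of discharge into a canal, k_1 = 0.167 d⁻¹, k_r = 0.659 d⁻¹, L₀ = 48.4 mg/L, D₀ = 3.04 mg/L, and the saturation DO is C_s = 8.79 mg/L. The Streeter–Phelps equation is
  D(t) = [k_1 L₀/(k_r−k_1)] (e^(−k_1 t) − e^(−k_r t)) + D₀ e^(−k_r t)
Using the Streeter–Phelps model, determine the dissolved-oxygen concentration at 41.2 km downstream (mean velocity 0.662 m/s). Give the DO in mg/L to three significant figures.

Travel time t = x/v = 41.2 km / (0.662 m/s) = 41200 m / 0.662 m/s = 62240 s = 0.7203 d.
k_1 L₀/(k_r−k_1) = 0.167×48.4/(0.659−0.167) = 8.083/0.4920 = 16.43 mg/L.
e^(−k_1 t) = e^(−0.167×0.7203) = 0.8867; e^(−k_r t) = e^(−0.659×0.7203) = 0.6221.
D = 16.43 × (0.8867 − 0.6221) + 3.04 × 0.6221 = 4.347 + 1.891 = 6.238 mg/L.
DO = C_s − D = 8.79 − 6.238 = 2.552 mg/L.

DO ≈ 2.55 mg/L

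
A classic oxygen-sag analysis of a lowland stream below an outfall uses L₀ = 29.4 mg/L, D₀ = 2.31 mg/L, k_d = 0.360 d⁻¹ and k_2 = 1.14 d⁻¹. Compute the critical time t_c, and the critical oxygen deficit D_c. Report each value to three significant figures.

With k_2/k_d = 3.167 and 1 − D₀(k_2−k_d)/(k_d L₀) = 0.8298,
t_c = ln(3.167 × 0.8298) / (1.14 − 0.360) = ln(2.628) / 0.7800 = 0.9661/0.7800 = 1.239 d.
D_c = (k_d/k_2) L₀ e^(−k_d t_c) = (0.360/1.14) × 29.4 × e^(−0.360×1.239) = 0.3158 × 29.4 × 0.6403 = 5.944 mg/L.

t_c ≈ 1.24 d; D_c ≈ 5.94 mg/L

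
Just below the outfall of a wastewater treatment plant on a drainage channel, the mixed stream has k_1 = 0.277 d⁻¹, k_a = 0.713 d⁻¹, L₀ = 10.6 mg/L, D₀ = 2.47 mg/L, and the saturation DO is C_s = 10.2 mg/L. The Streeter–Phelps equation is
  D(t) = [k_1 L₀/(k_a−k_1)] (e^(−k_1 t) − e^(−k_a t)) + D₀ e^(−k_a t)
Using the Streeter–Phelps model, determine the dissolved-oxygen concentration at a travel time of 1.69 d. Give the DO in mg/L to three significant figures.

k_1 L₀/(k_a−k_1) = 0.277×10.6/(0.713−0.277) = 2.936/0.4360 = 6.734 mg/L.
e^(−k_1 t) = e^(−0.277×1.690) = 0.6262; e^(−k_a t) = e^(−0.713×1.690) = 0.2997.
D = 6.734 × (0.6262 − 0.2997) + 2.47 × 0.2997 = 2.199 + 0.7403 = 2.939 mg/L.
DO = C_s − D = 10.2 − 2.939 = 7.261 mg/L.

DO ≈ 7.26 mg/L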